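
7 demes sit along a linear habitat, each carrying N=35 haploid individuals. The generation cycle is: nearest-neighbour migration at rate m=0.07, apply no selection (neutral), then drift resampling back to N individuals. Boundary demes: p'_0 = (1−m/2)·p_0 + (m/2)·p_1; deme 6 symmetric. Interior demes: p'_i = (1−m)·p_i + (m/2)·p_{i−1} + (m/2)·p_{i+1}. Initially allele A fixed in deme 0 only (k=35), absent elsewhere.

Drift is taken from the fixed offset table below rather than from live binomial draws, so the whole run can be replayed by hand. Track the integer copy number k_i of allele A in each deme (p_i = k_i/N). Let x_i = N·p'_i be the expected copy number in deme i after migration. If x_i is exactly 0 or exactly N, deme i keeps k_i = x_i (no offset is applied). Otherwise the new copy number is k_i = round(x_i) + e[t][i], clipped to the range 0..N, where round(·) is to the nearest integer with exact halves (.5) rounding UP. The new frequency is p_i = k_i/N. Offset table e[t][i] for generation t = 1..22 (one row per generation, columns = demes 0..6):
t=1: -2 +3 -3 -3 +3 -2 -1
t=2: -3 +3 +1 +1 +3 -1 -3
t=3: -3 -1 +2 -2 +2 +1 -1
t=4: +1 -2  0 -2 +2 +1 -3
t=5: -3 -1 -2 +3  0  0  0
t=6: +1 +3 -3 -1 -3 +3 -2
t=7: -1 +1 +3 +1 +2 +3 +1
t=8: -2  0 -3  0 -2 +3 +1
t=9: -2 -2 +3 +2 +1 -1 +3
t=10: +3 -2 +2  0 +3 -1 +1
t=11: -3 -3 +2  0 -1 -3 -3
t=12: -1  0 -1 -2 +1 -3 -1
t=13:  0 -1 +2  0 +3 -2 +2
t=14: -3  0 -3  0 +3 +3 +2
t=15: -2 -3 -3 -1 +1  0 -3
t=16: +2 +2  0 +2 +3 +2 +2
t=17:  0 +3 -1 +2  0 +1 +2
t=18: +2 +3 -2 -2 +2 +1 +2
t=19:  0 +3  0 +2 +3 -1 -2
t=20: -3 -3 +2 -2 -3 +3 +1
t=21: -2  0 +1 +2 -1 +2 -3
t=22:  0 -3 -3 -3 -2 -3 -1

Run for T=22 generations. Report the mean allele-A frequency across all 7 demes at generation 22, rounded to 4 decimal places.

t=0: k=[35 0 0 0 0 0 0]
t=1: x=[33.7750 1.2250 0.0000 0.0000 0.0000 0.0000 0.0000] k=[32 4 0 0 0 0 0]
t=2: x=[31.0200 4.8400 0.1400 0.0000 0.0000 0.0000 0.0000] k=[28 8 1 0 0 0 0]
t=3: x=[27.3000 8.4550 1.2100 0.0350 0.0000 0.0000 0.0000] k=[24 7 3 0 0 0 0]
t=4: x=[23.4050 7.4550 3.0350 0.1050 0.0000 0.0000 0.0000] k=[24 5 3 0 0 0 0]
t=5: x=[23.3350 5.5950 2.9650 0.1050 0.0000 0.0000 0.0000] k=[20 5 1 3 0 0 0]
t=6: x=[19.4750 5.3850 1.2100 2.8250 0.1050 0.0000 0.0000] k=[20 8 0 2 0 0 0]
t=7: x=[19.5800 8.1400 0.3500 1.8600 0.0700 0.0000 0.0000] k=[19 9 3 3 2 0 0]
t=8: x=[18.6500 9.1400 3.2100 2.9650 1.9650 0.0700 0.0000] k=[17 9 0 3 0 3 0]
t=9: x=[16.7200 8.9650 0.4200 2.7900 0.2100 2.7900 0.1050] k=[15 7 3 5 1 2 3]
t=10: x=[14.7200 7.1400 3.2100 4.7900 1.1750 2.0000 2.9650] k=[18 5 5 5 4 1 4]
t=11: x=[17.5450 5.4550 5.0000 4.9650 3.9300 1.2100 3.8950] k=[15 2 7 5 3 0 1]
t=12: x=[14.5450 2.6300 6.7550 5.0000 2.9650 0.1400 0.9650] k=[14 3 6 3 4 0 0]
t=13: x=[13.6150 3.4900 5.7900 3.1400 3.8250 0.1400 0.0000] k=[14 2 8 3 7 0 0]
t=14: x=[13.5800 2.6300 7.6150 3.3150 6.6150 0.2450 0.0000] k=[11 3 5 3 10 3 0]
t=15: x=[10.7200 3.3500 4.8600 3.3150 9.5100 3.1400 0.1050] k=[9 0 2 2 11 3 0]
t=16: x=[8.6850 0.3850 1.9300 2.3150 10.4050 3.1750 0.1050] k=[11 2 2 4 13 5 2]
t=17: x=[10.6850 2.3150 2.0700 4.2450 12.4050 5.1750 2.1050] k=[11 5 1 6 12 6 4]
t=18: x=[10.7900 5.0700 1.3150 6.0350 11.5800 6.1400 4.0700] k=[13 8 0 4 14 7 6]
t=19: x=[12.8250 7.8950 0.4200 4.2100 13.4050 7.2100 6.0350] k=[13 11 0 6 16 6 4]
t=20: x=[12.9300 10.6850 0.5950 6.1400 15.3000 6.2800 4.0700] k=[10 8 3 4 12 9 5]
t=21: x=[9.9300 7.8950 3.2100 4.2450 11.6150 8.9650 5.1400] k=[8 8 4 6 11 11 2]
t=22: x=[8.0000 7.8600 4.2100 6.1050 10.8250 10.6850 2.3150] k=[8 5 1 3 9 8 1]

0.1429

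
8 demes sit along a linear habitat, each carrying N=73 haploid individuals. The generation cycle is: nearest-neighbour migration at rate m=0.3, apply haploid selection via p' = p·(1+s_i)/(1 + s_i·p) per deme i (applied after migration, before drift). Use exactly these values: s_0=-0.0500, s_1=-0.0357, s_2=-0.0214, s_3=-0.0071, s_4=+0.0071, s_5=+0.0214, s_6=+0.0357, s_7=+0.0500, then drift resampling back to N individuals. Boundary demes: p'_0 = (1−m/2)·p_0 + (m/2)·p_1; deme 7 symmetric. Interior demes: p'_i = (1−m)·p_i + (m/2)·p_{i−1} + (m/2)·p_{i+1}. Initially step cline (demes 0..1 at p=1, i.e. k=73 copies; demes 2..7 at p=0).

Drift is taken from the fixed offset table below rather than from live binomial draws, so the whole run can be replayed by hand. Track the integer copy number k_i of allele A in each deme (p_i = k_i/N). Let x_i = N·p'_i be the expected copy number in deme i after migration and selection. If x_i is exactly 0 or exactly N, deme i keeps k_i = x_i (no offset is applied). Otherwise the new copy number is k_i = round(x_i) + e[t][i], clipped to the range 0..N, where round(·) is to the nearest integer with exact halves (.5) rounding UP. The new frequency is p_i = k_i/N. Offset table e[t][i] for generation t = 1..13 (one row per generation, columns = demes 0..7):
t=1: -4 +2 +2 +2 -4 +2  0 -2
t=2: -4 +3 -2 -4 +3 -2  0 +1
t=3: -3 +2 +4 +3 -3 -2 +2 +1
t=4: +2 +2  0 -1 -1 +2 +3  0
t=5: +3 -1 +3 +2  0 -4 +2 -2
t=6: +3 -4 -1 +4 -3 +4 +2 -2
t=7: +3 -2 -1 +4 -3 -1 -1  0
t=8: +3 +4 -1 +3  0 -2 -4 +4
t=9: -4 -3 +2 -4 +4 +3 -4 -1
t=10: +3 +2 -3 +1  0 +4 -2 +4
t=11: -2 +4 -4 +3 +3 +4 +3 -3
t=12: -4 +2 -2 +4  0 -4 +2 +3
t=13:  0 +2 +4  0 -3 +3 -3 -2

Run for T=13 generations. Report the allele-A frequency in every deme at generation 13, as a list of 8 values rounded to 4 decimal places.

[0.6301, 0.6027, 0.4247, 0.3014, 0.1507, 0.1370, 0.0548, 0.0411]

t=0: k=[73 73 0 0 0 0 0 0]
t=1: x=[73.0000 61.7073 10.7502 0.0000 0.0000 0.0000 0.0000 0.0000] k=[73 64 13 0 0 0 0 0]
t=2: x=[71.5803 57.2557 18.4007 1.9365 0.0000 0.0000 0.0000 0.0000] k=[68 60 16 0 0 0 0 0]
t=3: x=[66.5027 54.0952 19.8855 2.3835 0.0000 0.0000 0.0000 0.0000] k=[64 56 24 5 0 0 0 0]
t=4: x=[62.3415 51.8582 25.5893 7.0545 0.7553 0.0000 0.0000 0.0000] k=[64 54 26 6 0 0 0 0]
t=5: x=[62.0304 50.7416 26.8319 8.0488 0.9063 0.0000 0.0000 0.0000] k=[65 50 30 10 1 0 0 0]
t=6: x=[62.2897 48.6639 29.6185 11.5804 2.2151 0.1532 0.0000 0.0000] k=[65 45 29 16 0 4 0 0]
t=7: x=[61.5122 44.9750 29.0707 15.4630 3.0204 2.8576 0.6212 0.0000] k=[65 43 28 19 0 2 0 0]
t=8: x=[61.2014 43.4126 28.5232 17.4054 3.1714 1.4294 0.3107 0.0000] k=[64 47 28 20 3 0 0 0]
t=9: x=[60.9425 46.0853 29.2699 18.5512 5.1337 0.4596 0.0000 0.0000] k=[57 43 31 15 9 3 0 0]
t=10: x=[54.1928 42.6575 30.0169 16.4092 9.0560 3.5203 0.4660 0.0000] k=[57 45 27 17 9 8 0 0]
t=11: x=[54.5006 43.4630 27.8266 17.2061 10.1115 7.0843 1.2421 0.0000] k=[53 47 24 20 13 11 4 0]
t=12: x=[51.3266 43.8156 26.4839 19.4482 13.8291 10.4380 4.5989 0.6297] k=[47 46 24 23 14 6 7 4]
t=13: x=[45.9831 42.2047 26.7822 21.6912 14.2309 7.4911 6.6078 4.6583] k=[46 44 31 22 11 10 4 3]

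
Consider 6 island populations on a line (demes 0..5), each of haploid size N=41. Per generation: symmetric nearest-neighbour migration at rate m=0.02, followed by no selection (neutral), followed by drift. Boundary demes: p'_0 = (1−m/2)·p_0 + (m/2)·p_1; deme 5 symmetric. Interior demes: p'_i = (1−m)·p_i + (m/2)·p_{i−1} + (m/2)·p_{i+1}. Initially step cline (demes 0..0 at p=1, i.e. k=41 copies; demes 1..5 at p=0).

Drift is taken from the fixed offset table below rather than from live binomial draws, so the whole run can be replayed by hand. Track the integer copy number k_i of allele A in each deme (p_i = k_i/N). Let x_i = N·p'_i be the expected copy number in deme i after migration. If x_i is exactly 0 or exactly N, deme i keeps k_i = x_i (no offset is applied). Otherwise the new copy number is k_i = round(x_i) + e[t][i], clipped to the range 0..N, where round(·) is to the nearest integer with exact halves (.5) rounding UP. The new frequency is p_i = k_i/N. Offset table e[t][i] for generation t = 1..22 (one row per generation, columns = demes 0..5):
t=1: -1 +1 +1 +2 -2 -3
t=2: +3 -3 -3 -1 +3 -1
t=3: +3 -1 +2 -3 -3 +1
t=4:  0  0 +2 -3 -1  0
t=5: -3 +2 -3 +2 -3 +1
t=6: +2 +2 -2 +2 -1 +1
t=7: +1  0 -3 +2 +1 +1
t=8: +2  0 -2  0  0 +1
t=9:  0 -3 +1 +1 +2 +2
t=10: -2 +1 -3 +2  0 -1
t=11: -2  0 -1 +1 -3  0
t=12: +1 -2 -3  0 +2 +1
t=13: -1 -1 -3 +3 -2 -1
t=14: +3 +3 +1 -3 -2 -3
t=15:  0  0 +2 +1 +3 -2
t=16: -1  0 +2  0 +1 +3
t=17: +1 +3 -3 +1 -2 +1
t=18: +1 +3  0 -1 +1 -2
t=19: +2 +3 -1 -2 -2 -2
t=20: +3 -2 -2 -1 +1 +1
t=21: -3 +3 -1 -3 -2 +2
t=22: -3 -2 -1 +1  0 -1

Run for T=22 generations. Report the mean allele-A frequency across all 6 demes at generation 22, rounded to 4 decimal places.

t=0: k=[41 0 0 0 0 0]
t=1: x=[40.5900 0.4100 0.0000 0.0000 0.0000 0.0000] k=[40 1 0 0 0 0]
t=2: x=[39.6100 1.3800 0.0100 0.0000 0.0000 0.0000] k=[41 0 0 0 0 0]
t=3: x=[40.5900 0.4100 0.0000 0.0000 0.0000 0.0000] k=[41 0 0 0 0 0]
t=4: x=[40.5900 0.4100 0.0000 0.0000 0.0000 0.0000] k=[41 0 0 0 0 0]
t=5: x=[40.5900 0.4100 0.0000 0.0000 0.0000 0.0000] k=[38 2 0 0 0 0]
t=6: x=[37.6400 2.3400 0.0200 0.0000 0.0000 0.0000] k=[40 4 0 0 0 0]
t=7: x=[39.6400 4.3200 0.0400 0.0000 0.0000 0.0000] k=[41 4 0 0 0 0]
t=8: x=[40.6300 4.3300 0.0400 0.0000 0.0000 0.0000] k=[41 4 0 0 0 0]
t=9: x=[40.6300 4.3300 0.0400 0.0000 0.0000 0.0000] k=[41 1 1 0 0 0]
t=10: x=[40.6000 1.4000 0.9900 0.0100 0.0000 0.0000] k=[39 2 0 2 0 0]
t=11: x=[38.6300 2.3500 0.0400 1.9600 0.0200 0.0000] k=[37 2 0 3 0 0]
t=12: x=[36.6500 2.3300 0.0500 2.9400 0.0300 0.0000] k=[38 0 0 3 2 0]
t=13: x=[37.6200 0.3800 0.0300 2.9600 1.9900 0.0200] k=[37 0 0 6 0 0]
t=14: x=[36.6300 0.3700 0.0600 5.8800 0.0600 0.0000] k=[40 3 1 3 0 0]
t=15: x=[39.6300 3.3500 1.0400 2.9500 0.0300 0.0000] k=[40 3 3 4 3 0]
t=16: x=[39.6300 3.3700 3.0100 3.9800 2.9800 0.0300] k=[39 3 5 4 4 3]
t=17: x=[38.6400 3.3800 4.9700 4.0100 3.9900 3.0100] k=[40 6 2 5 2 4]
t=18: x=[39.6600 6.3000 2.0700 4.9400 2.0500 3.9800] k=[41 9 2 4 3 2]
t=19: x=[40.6800 9.2500 2.0900 3.9700 3.0000 2.0100] k=[41 12 1 2 1 0]
t=20: x=[40.7100 12.1800 1.1200 1.9800 1.0000 0.0100] k=[41 10 0 1 2 1]
t=21: x=[40.6900 10.2100 0.1100 1.0000 1.9800 1.0100] k=[38 13 0 0 0 3]
t=22: x=[37.7500 13.1200 0.1300 0.0000 0.0300 2.9700] k=[35 11 0 0 0 2]

0.1951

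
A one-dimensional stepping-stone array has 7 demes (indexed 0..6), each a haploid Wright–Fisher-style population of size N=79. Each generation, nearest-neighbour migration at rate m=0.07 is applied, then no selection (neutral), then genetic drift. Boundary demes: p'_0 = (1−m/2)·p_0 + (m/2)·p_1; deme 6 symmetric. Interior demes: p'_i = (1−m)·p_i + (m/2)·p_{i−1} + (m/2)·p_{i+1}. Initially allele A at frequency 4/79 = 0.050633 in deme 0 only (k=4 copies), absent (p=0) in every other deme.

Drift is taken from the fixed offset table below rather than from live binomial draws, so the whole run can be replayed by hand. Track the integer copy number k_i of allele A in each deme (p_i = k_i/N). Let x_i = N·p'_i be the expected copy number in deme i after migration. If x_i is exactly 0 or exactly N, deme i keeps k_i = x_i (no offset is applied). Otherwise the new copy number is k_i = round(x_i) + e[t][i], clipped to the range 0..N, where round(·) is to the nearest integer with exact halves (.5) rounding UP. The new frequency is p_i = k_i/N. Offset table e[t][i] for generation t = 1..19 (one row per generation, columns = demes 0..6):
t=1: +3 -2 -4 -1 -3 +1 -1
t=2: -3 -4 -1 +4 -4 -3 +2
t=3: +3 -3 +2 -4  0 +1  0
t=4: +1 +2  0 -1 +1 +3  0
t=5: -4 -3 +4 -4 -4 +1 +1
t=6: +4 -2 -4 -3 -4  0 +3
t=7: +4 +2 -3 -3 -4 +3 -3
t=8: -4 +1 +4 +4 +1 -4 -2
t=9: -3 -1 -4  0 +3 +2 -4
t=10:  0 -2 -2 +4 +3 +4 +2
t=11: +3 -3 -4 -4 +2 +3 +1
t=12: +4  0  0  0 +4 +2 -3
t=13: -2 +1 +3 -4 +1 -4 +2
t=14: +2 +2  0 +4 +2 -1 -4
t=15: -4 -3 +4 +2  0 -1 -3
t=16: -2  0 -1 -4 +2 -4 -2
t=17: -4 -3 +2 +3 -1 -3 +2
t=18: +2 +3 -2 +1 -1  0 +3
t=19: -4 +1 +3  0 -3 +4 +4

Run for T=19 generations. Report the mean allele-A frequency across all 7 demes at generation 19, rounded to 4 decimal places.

0.0253

t=0: k=[4 0 0 0 0 0 0]
t=1: x=[3.8600 0.1400 0.0000 0.0000 0.0000 0.0000 0.0000] k=[7 0 0 0 0 0 0]
t=2: x=[6.7550 0.2450 0.0000 0.0000 0.0000 0.0000 0.0000] k=[4 0 0 0 0 0 0]
t=3: x=[3.8600 0.1400 0.0000 0.0000 0.0000 0.0000 0.0000] k=[7 0 0 0 0 0 0]
t=4: x=[6.7550 0.2450 0.0000 0.0000 0.0000 0.0000 0.0000] k=[8 2 0 0 0 0 0]
t=5: x=[7.7900 2.1400 0.0700 0.0000 0.0000 0.0000 0.0000] k=[4 0 4 0 0 0 0]
t=6: x=[3.8600 0.2800 3.7200 0.1400 0.0000 0.0000 0.0000] k=[8 0 0 0 0 0 0]
t=7: x=[7.7200 0.2800 0.0000 0.0000 0.0000 0.0000 0.0000] k=[12 2 0 0 0 0 0]
t=8: x=[11.6500 2.2800 0.0700 0.0000 0.0000 0.0000 0.0000] k=[8 3 4 0 0 0 0]
t=9: x=[7.8250 3.2100 3.8250 0.1400 0.0000 0.0000 0.0000] k=[5 2 0 0 0 0 0]
t=10: x=[4.8950 2.0350 0.0700 0.0000 0.0000 0.0000 0.0000] k=[5 0 0 0 0 0 0]
t=11: x=[4.8250 0.1750 0.0000 0.0000 0.0000 0.0000 0.0000] k=[8 0 0 0 0 0 0]
t=12: x=[7.7200 0.2800 0.0000 0.0000 0.0000 0.0000 0.0000] k=[12 0 0 0 0 0 0]
t=13: x=[11.5800 0.4200 0.0000 0.0000 0.0000 0.0000 0.0000] k=[10 1 0 0 0 0 0]
t=14: x=[9.6850 1.2800 0.0350 0.0000 0.0000 0.0000 0.0000] k=[12 3 0 0 0 0 0]
t=15: x=[11.6850 3.2100 0.1050 0.0000 0.0000 0.0000 0.0000] k=[8 0 4 0 0 0 0]
t=16: x=[7.7200 0.4200 3.7200 0.1400 0.0000 0.0000 0.0000] k=[6 0 3 0 0 0 0]
t=17: x=[5.7900 0.3150 2.7900 0.1050 0.0000 0.0000 0.0000] k=[2 0 5 3 0 0 0]
t=18: x=[1.9300 0.2450 4.7550 2.9650 0.1050 0.0000 0.0000] k=[4 3 3 4 0 0 0]
t=19: x=[3.9650 3.0350 3.0350 3.8250 0.1400 0.0000 0.0000] k=[0 4 6 4 0 0 0]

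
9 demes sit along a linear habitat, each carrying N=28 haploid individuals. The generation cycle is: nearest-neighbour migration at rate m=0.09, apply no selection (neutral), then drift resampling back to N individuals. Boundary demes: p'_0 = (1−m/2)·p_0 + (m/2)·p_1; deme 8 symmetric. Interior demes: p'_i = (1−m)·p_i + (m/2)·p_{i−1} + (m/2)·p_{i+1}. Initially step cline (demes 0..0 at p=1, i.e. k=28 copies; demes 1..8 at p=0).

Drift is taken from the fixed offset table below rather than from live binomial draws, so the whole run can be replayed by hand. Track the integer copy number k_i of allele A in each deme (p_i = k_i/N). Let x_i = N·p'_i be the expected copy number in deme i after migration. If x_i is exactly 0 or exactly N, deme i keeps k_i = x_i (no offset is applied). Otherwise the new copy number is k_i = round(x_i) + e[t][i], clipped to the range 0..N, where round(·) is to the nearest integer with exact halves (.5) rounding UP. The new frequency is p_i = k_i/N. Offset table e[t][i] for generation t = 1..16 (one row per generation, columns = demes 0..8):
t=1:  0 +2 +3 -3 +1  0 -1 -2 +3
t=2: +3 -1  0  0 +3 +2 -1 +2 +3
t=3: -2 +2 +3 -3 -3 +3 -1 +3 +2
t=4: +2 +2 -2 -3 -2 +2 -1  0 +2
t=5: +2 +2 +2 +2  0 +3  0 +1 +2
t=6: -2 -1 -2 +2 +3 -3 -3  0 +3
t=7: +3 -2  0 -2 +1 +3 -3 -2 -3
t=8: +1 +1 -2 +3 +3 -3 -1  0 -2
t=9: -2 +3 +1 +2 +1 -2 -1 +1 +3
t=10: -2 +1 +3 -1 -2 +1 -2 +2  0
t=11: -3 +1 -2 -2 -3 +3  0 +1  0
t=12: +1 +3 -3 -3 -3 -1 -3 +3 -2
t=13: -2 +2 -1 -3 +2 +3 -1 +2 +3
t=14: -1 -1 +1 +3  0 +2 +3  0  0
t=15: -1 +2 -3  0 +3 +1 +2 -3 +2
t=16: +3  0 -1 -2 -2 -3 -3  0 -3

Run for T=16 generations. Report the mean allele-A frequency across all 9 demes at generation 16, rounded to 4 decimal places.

0.1905

t=0: k=[28 0 0 0 0 0 0 0 0]
t=1: x=[26.7400 1.2600 0.0000 0.0000 0.0000 0.0000 0.0000 0.0000 0.0000] k=[27 3 0 0 0 0 0 0 0]
t=2: x=[25.9200 3.9450 0.1350 0.0000 0.0000 0.0000 0.0000 0.0000 0.0000] k=[28 3 0 0 0 0 0 0 0]
t=3: x=[26.8750 3.9900 0.1350 0.0000 0.0000 0.0000 0.0000 0.0000 0.0000] k=[25 6 3 0 0 0 0 0 0]
t=4: x=[24.1450 6.7200 3.0000 0.1350 0.0000 0.0000 0.0000 0.0000 0.0000] k=[26 9 1 0 0 0 0 0 0]
t=5: x=[25.2350 9.4050 1.3150 0.0450 0.0000 0.0000 0.0000 0.0000 0.0000] k=[27 11 3 2 0 0 0 0 0]
t=6: x=[26.2800 11.3600 3.3150 1.9550 0.0900 0.0000 0.0000 0.0000 0.0000] k=[24 10 1 4 3 0 0 0 0]
t=7: x=[23.3700 10.2250 1.5400 3.8200 2.9100 0.1350 0.0000 0.0000 0.0000] k=[26 8 2 2 4 3 0 0 0]
t=8: x=[25.1900 8.5400 2.2700 2.0900 3.8650 2.9100 0.1350 0.0000 0.0000] k=[26 10 0 5 7 0 0 0 0]
t=9: x=[25.2800 10.2700 0.6750 4.8650 6.5950 0.3150 0.0000 0.0000 0.0000] k=[23 13 2 7 8 0 0 0 0]
t=10: x=[22.5500 12.9550 2.7200 6.8200 7.5950 0.3600 0.0000 0.0000 0.0000] k=[21 14 6 6 6 1 0 0 0]
t=11: x=[20.6850 13.9550 6.3600 6.0000 5.7750 1.1800 0.0450 0.0000 0.0000] k=[18 15 4 4 3 4 0 0 0]
t=12: x=[17.8650 14.6400 4.4950 3.9550 3.0900 3.7750 0.1800 0.0000 0.0000] k=[19 18 1 1 0 3 0 0 0]
t=13: x=[18.9550 17.2800 1.7650 0.9550 0.1800 2.7300 0.1350 0.0000 0.0000] k=[17 19 1 0 2 6 0 0 0]
t=14: x=[17.0900 18.1000 1.7650 0.1350 2.0900 5.5500 0.2700 0.0000 0.0000] k=[16 17 3 3 2 8 3 0 0]
t=15: x=[16.0450 16.3250 3.6300 2.9550 2.3150 7.5050 3.0900 0.1350 0.0000] k=[15 18 1 3 5 9 5 0 0]
t=16: x=[15.1350 17.1000 1.8550 3.0000 5.0900 8.6400 4.9550 0.2250 0.0000] k=[18 17 1 1 3 6 2 0 0]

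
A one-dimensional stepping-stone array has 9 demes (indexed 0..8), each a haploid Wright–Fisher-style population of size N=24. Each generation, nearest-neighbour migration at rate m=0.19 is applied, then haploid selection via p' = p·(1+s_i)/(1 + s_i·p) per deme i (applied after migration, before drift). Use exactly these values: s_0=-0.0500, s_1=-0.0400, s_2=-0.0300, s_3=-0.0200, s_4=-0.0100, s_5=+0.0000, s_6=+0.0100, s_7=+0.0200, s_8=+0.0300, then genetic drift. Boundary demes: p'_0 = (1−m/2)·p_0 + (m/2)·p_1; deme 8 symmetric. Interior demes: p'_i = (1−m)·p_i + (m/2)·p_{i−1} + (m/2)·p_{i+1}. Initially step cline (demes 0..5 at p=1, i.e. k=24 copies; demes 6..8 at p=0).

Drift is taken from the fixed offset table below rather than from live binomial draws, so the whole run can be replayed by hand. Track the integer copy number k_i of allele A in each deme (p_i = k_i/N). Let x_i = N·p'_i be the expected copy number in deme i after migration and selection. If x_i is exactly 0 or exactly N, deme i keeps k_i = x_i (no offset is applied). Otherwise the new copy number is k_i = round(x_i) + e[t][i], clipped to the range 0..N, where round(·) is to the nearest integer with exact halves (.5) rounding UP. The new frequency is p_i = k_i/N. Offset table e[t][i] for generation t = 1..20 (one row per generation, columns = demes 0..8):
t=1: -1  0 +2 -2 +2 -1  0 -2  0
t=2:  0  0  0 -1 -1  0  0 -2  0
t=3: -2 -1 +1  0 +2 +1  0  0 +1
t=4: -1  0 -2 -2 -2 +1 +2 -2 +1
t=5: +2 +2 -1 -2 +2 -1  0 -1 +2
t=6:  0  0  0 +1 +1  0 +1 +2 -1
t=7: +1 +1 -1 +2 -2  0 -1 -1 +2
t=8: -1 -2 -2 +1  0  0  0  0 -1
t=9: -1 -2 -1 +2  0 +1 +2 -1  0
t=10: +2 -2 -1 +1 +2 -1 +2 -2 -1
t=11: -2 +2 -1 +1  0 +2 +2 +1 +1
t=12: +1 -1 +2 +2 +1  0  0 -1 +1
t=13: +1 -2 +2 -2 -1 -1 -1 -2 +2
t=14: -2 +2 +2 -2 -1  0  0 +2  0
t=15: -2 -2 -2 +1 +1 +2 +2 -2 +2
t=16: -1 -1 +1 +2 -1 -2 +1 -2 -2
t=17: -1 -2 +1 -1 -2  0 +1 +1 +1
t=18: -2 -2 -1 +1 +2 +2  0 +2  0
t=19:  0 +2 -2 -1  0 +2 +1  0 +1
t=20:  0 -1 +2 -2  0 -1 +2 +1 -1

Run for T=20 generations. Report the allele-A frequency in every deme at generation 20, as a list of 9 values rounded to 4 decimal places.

[0.5833, 0.6250, 0.8333, 0.7917, 0.8750, 0.8333, 0.7083, 0.4167, 0.2083]

t=0: k=[24 24 24 24 24 24 0 0 0]
t=1: x=[24.0000 24.0000 24.0000 24.0000 24.0000 21.7200 2.3006 0.0000 0.0000] k=[24 24 24 24 24 21 2 0 0]
t=2: x=[24.0000 24.0000 24.0000 24.0000 23.7122 19.4800 3.6457 0.1938 0.0000] k=[24 24 24 24 23 19 4 0 0]
t=3: x=[24.0000 24.0000 24.0000 23.9031 22.7027 17.9550 5.0848 0.3875 0.0000] k=[24 24 24 24 24 19 5 0 0]
t=4: x=[24.0000 24.0000 24.0000 24.0000 23.5203 18.1450 5.8992 0.4843 0.0000] k=[24 24 24 24 22 19 8 0 0]
t=5: x=[24.0000 24.0000 24.0000 23.8062 21.8857 18.2400 8.3391 0.7747 0.0000] k=[24 24 24 22 24 17 8 0 0]
t=6: x=[24.0000 24.0000 23.8042 22.3492 23.1367 16.8100 8.1485 0.7747 0.0000] k=[24 24 24 23 24 17 9 3 0]
t=7: x=[24.0000 24.0000 23.9021 23.1740 23.2326 16.9050 9.2465 3.3416 0.2934] k=[24 24 23 24 21 17 8 2 2]
t=8: x=[24.0000 23.9011 23.1658 23.6124 20.8778 16.5250 8.3391 2.6158 2.0549] k=[24 22 21 24 21 17 8 3 1]
t=9: x=[23.8001 22.0222 21.3081 23.4186 20.8778 16.5250 8.4344 3.3416 1.2239] k=[23 20 20 24 21 18 10 2 1]
t=10: x=[22.6512 20.1550 20.2854 23.3218 20.9735 17.5250 10.0581 2.7123 1.1263] k=[24 18 19 24 23 17 12 1 0]
t=11: x=[23.4007 18.4937 19.2653 23.4186 22.5110 17.0950 11.4896 1.9858 0.0978] k=[21 20 18 24 23 19 13 3 1]
t=12: x=[20.7641 19.7645 18.6342 23.3218 22.7027 18.8100 12.6795 3.8232 1.2239] k=[22 19 21 24 24 19 13 3 2]
t=13: x=[21.6067 19.3232 21.0163 23.7093 23.5203 18.9050 12.6795 3.9195 2.1522] k=[23 17 23 22 23 18 12 2 4]
t=14: x=[22.3530 17.9573 22.2872 22.1559 22.4152 17.9050 11.6797 3.1944 3.9057] k=[20 20 24 20 21 18 12 5 4]
t=15: x=[19.8261 20.2527 23.2173 20.4138 20.5907 17.7150 11.9647 5.6552 4.1964] k=[18 18 21 21 22 20 14 4 6]
t=16: x=[17.7662 18.1054 20.6277 21.0430 21.6941 19.6200 13.6786 5.2204 5.9412] k=[17 17 22 23 21 18 15 3 4]
t=17: x=[16.7430 17.2793 21.5539 22.6902 20.8778 18.0000 14.2027 4.3045 4.0026] k=[16 15 23 22 19 18 15 5 5]
t=18: x=[15.6276 15.6339 22.0922 21.7695 19.1512 17.8100 14.3924 6.0391 5.1180] k=[14 14 21 23 21 20 14 8 5]
t=19: x=[13.6996 14.4311 20.4335 22.5935 21.0692 19.5250 14.0580 8.3928 5.4078] k=[14 16 18 22 21 22 15 8 6]
t=20: x=[13.8912 15.7808 18.0548 21.4798 21.1650 21.2400 15.0559 8.5839 6.3267] k=[14 15 20 19 21 20 17 10 5]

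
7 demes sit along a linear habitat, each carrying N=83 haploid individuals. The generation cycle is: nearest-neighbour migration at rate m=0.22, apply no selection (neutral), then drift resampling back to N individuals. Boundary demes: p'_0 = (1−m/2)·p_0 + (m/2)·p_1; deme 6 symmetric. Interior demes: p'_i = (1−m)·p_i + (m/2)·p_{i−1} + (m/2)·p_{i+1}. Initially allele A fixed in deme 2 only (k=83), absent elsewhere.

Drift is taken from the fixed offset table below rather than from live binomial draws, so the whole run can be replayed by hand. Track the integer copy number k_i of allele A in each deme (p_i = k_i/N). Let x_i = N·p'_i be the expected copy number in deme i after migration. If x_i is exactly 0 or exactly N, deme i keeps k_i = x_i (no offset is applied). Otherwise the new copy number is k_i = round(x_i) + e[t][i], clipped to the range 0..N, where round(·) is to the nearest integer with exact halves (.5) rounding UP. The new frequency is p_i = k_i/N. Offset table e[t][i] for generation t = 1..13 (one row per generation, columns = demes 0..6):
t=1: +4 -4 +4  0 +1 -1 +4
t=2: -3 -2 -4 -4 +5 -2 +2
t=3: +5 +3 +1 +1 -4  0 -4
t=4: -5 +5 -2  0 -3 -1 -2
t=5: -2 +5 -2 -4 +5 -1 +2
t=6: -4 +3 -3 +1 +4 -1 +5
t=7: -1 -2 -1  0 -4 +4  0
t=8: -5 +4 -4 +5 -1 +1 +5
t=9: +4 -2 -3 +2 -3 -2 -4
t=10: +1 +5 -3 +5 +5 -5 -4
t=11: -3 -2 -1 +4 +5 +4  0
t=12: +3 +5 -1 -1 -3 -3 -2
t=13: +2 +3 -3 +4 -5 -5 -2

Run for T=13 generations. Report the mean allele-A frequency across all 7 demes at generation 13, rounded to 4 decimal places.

t=0: k=[0 0 83 0 0 0 0]
t=1: x=[0.0000 9.1300 64.7400 9.1300 0.0000 0.0000 0.0000] k=[0 5 69 9 0 0 0]
t=2: x=[0.5500 11.4900 55.3600 14.6100 0.9900 0.0000 0.0000] k=[0 9 51 11 6 0 0]
t=3: x=[0.9900 12.6300 41.9800 14.8500 5.8900 0.6600 0.0000] k=[6 16 43 16 2 1 0]
t=4: x=[7.1000 17.8700 37.0600 17.4300 3.4300 1.0000 0.1100] k=[2 23 35 17 0 0 0]
t=5: x=[4.3100 22.0100 31.7000 17.1100 1.8700 0.0000 0.0000] k=[2 27 30 13 7 0 0]
t=6: x=[4.7500 24.5800 27.8000 14.2100 6.8900 0.7700 0.0000] k=[1 28 25 15 11 0 0]
t=7: x=[3.9700 24.7000 24.2300 15.6600 10.2300 1.2100 0.0000] k=[3 23 23 16 6 5 0]
t=8: x=[5.2000 20.8000 22.2300 15.6700 6.9900 4.5600 0.5500] k=[0 25 18 21 6 6 6]
t=9: x=[2.7500 21.4800 19.1000 19.0200 7.6500 6.0000 6.0000] k=[7 19 16 21 5 4 2]
t=10: x=[8.3200 17.3500 16.8800 18.6900 6.6500 3.8900 2.2200] k=[9 22 14 24 12 0 0]
t=11: x=[10.4300 19.6900 15.9800 21.5800 12.0000 1.3200 0.0000] k=[7 18 15 26 17 5 0]
t=12: x=[8.2100 16.4600 16.5400 23.8000 16.6700 5.7700 0.5500] k=[11 21 16 23 14 3 0]
t=13: x=[12.1000 19.3500 17.3200 21.2400 13.7800 3.8800 0.3300] k=[14 22 14 25 9 0 0]

0.1446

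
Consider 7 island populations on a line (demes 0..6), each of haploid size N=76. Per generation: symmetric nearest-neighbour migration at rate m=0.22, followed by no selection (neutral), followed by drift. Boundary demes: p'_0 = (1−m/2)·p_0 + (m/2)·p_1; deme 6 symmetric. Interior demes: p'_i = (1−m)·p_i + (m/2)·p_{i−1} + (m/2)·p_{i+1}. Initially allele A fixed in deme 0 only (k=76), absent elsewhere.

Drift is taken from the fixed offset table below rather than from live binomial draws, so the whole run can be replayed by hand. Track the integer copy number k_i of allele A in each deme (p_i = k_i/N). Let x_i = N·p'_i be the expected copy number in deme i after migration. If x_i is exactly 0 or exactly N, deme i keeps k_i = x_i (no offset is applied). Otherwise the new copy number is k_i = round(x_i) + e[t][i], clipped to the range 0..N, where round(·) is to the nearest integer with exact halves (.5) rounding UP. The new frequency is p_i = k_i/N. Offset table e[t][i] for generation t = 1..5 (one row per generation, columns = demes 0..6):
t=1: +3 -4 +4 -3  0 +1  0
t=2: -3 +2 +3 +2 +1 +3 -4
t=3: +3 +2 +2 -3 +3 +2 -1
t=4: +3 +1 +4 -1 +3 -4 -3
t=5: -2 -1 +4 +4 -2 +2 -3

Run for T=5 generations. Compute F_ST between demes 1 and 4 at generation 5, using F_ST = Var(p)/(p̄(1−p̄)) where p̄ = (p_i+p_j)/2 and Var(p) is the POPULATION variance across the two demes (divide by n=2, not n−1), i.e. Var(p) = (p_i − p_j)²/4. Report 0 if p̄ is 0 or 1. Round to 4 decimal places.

t=0: k=[76 0 0 0 0 0 0]
t=1: x=[67.6400 8.3600 0.0000 0.0000 0.0000 0.0000 0.0000] k=[71 4 0 0 0 0 0]
t=2: x=[63.6300 10.9300 0.4400 0.0000 0.0000 0.0000 0.0000] k=[61 13 3 0 0 0 0]
t=3: x=[55.7200 17.1800 3.7700 0.3300 0.0000 0.0000 0.0000] k=[59 19 6 0 0 0 0]
t=4: x=[54.6000 21.9700 6.7700 0.6600 0.0000 0.0000 0.0000] k=[58 23 11 0 0 0 0]
t=5: x=[54.1500 25.5300 11.1100 1.2100 0.0000 0.0000 0.0000] k=[52 25 15 5 0 0 0]

0.1969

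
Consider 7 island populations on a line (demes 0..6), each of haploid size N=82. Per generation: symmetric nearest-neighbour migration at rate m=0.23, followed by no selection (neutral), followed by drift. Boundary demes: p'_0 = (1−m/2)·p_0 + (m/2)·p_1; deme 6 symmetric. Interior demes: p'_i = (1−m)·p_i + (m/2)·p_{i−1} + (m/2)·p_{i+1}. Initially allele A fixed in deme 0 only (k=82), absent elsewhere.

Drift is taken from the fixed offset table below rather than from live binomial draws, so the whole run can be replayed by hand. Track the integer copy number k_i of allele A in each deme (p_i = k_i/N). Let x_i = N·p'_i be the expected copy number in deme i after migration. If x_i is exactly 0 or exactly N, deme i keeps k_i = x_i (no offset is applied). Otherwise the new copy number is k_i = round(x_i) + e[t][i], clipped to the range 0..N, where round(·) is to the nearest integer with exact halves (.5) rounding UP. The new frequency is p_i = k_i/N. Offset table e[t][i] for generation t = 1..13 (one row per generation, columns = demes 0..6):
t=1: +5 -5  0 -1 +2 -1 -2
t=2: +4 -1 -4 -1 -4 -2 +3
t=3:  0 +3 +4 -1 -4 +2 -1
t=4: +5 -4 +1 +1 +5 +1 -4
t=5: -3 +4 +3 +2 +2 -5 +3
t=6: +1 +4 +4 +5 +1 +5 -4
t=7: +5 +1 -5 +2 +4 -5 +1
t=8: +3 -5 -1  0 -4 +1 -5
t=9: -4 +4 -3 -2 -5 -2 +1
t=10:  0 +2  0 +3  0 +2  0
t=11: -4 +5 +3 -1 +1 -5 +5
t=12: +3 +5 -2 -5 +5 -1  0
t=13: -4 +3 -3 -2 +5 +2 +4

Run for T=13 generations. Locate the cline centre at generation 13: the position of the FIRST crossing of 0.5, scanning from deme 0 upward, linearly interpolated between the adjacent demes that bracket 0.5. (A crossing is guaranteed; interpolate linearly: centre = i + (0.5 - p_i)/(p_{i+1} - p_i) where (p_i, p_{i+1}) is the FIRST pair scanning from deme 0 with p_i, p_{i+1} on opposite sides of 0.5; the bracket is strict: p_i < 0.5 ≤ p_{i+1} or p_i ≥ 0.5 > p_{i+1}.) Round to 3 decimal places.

1.111

t=0: k=[82 0 0 0 0 0 0]
t=1: x=[72.5700 9.4300 0.0000 0.0000 0.0000 0.0000 0.0000] k=[78 4 0 0 0 0 0]
t=2: x=[69.4900 12.0500 0.4600 0.0000 0.0000 0.0000 0.0000] k=[73 11 0 0 0 0 0]
t=3: x=[65.8700 16.8650 1.2650 0.0000 0.0000 0.0000 0.0000] k=[66 20 5 0 0 0 0]
t=4: x=[60.7100 23.5650 6.1500 0.5750 0.0000 0.0000 0.0000] k=[66 20 7 2 0 0 0]
t=5: x=[60.7100 23.7950 7.9200 2.3450 0.2300 0.0000 0.0000] k=[58 28 11 4 2 0 0]
t=6: x=[54.5500 29.4950 12.1500 4.5750 2.0000 0.2300 0.0000] k=[56 33 16 10 3 5 0]
t=7: x=[53.3550 33.6900 17.2650 9.8850 4.0350 4.1950 0.5750] k=[58 35 12 12 8 0 2]
t=8: x=[55.3550 35.0000 14.6450 11.5400 7.5400 1.1500 1.7700] k=[58 30 14 12 4 2 0]
t=9: x=[54.7800 31.3800 15.6100 11.3100 4.6900 2.0000 0.2300] k=[51 35 13 9 0 0 1]
t=10: x=[49.1600 34.3100 15.0700 8.4250 1.0350 0.1150 0.8850] k=[49 36 15 11 1 2 1]
t=11: x=[47.5050 35.0800 16.9550 10.3100 2.2650 1.7700 1.1150] k=[44 40 20 9 3 0 6]
t=12: x=[43.5400 38.1600 21.0350 9.5750 3.3450 1.0350 5.3100] k=[47 43 19 5 8 0 5]
t=13: x=[46.5400 40.7000 20.1500 6.9550 6.7350 1.4950 4.4250] k=[43 44 17 5 12 3 8]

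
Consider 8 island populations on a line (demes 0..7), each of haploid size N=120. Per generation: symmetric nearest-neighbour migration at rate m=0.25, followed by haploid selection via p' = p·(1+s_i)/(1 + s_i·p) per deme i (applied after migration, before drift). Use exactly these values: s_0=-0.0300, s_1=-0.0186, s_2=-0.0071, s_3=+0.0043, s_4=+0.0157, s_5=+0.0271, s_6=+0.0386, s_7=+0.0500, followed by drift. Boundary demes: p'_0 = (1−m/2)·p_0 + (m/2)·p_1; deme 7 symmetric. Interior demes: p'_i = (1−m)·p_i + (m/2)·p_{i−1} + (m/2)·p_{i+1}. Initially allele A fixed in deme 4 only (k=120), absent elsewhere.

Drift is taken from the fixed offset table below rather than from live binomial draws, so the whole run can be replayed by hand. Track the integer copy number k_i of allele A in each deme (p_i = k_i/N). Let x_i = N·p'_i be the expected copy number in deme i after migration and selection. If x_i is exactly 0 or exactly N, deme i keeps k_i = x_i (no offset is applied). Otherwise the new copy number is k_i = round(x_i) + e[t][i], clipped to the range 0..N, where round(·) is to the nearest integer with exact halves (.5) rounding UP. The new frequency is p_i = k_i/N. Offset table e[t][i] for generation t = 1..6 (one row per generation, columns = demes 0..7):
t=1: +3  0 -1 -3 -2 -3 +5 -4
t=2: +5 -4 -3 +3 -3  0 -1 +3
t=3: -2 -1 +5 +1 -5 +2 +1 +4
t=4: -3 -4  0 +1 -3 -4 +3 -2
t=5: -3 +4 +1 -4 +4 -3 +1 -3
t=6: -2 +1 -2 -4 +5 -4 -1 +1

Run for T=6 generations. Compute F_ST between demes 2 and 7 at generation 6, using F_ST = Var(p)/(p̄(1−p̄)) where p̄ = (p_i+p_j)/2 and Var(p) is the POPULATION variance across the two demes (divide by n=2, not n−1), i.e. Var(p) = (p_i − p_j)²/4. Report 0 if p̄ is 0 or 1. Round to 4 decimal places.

t=0: k=[0 0 0 0 120 0 0 0]
t=1: x=[0.0000 0.0000 0.0000 15.0564 90.3491 15.3545 0.0000 0.0000] k=[0 0 0 12 88 12 0 0]
t=2: x=[0.0000 0.0000 1.4895 20.0716 69.4563 20.4496 1.5571 0.0000] k=[0 0 0 23 66 20 1 0]
t=3: x=[0.0000 0.0000 2.8551 25.5863 55.3392 23.8824 3.3719 0.1312] k=[0 0 8 27 50 26 4 4]
t=4: x=[0.0000 0.9816 9.3136 27.5911 44.5605 26.8025 6.9954 4.1930] k=[0 0 9 29 42 23 10 2]
t=5: x=[0.0000 1.1043 10.3077 28.2175 38.4057 24.2635 10.9975 3.1461] k=[0 5 11 24 42 21 12 0]
t=6: x=[0.6063 5.0337 11.7990 24.7091 37.5256 22.9929 12.0287 1.5740] k=[0 6 10 21 43 19 11 3]

0.0166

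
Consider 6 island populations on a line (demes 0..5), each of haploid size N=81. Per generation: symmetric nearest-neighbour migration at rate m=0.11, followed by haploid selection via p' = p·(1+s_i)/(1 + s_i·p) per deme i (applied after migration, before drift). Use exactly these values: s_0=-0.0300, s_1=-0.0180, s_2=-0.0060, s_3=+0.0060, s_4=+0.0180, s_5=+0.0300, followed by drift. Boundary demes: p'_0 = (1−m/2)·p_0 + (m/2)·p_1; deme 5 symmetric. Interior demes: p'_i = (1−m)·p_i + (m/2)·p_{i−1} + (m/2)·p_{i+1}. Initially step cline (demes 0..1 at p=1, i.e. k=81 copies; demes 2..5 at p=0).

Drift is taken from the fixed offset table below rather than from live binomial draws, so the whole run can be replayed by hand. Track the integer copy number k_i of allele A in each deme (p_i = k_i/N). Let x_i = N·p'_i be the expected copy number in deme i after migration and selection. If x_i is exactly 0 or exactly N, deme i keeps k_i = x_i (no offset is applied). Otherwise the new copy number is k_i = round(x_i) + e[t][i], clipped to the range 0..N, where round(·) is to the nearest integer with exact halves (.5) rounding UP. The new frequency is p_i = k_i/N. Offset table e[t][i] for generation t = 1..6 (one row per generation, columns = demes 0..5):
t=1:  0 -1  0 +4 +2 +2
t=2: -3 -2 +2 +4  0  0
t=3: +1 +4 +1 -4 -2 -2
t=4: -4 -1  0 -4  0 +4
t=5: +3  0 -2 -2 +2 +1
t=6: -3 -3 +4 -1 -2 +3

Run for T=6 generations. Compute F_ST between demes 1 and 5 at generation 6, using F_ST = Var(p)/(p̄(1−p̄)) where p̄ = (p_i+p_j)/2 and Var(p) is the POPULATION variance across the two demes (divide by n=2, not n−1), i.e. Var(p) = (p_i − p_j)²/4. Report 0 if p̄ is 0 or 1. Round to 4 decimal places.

t=0: k=[81 81 0 0 0 0]
t=1: x=[81.0000 76.4679 4.4297 0.0000 0.0000 0.0000] k=[81 75 4 0 0 0]
t=2: x=[80.6598 71.2706 7.6432 0.2213 0.0000 0.0000] k=[78 69 10 4 0 0]
t=3: x=[77.4017 66.0296 12.8498 4.1334 0.2239 0.0000] k=[78 70 14 0 0 0]
t=4: x=[77.4583 67.1527 16.2318 0.7746 0.0000 0.0000] k=[73 66 16 0 0 0]
t=5: x=[72.3833 63.3859 17.7863 0.8852 0.0000 0.0000] k=[75 63 16 0 0 0]
t=6: x=[74.1514 60.8009 17.6219 0.8852 0.0000 0.0000] k=[71 58 22 0 0 0]

0.5577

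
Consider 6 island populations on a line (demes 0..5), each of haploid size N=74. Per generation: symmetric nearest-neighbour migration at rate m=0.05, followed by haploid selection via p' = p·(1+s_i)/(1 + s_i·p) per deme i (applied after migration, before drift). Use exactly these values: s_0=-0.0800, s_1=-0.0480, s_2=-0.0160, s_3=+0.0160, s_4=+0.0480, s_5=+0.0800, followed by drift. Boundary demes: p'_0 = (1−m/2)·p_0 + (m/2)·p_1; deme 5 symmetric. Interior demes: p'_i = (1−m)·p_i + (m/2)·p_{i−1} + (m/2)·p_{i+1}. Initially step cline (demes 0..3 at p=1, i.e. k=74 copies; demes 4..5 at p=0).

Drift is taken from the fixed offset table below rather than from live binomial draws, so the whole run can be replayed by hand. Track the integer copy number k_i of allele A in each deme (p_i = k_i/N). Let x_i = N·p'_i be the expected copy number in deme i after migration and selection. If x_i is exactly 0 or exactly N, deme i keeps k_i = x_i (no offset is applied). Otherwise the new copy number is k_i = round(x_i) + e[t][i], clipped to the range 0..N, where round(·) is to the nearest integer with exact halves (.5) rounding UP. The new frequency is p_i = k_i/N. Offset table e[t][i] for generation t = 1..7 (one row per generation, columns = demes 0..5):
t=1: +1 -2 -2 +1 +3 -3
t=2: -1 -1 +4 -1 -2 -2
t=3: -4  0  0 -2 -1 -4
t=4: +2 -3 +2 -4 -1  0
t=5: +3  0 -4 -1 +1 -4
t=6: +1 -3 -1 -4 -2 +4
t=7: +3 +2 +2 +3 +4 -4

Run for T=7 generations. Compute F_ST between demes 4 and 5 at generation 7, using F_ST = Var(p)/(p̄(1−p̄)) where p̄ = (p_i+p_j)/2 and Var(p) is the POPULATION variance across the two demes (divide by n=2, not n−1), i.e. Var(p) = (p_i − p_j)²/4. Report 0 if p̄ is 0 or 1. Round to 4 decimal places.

0.1045

t=0: k=[74 74 74 74 0 0]
t=1: x=[74.0000 74.0000 74.0000 72.1784 1.9365 0.0000] k=[74 74 74 73 5 0]
t=2: x=[74.0000 74.0000 73.9746 71.3656 6.8613 0.1350] k=[74 74 74 70 5 0]
t=3: x=[74.0000 74.0000 73.8984 68.5556 6.7834 0.1350] k=[74 74 74 67 6 0]
t=4: x=[74.0000 74.0000 73.8222 65.7669 7.6922 0.1620] k=[74 74 74 62 7 0]
t=5: x=[74.0000 74.0000 73.6951 61.0950 8.5481 0.1890] k=[74 74 70 60 10 0]
t=6: x=[74.0000 73.8950 69.7864 59.1889 11.4463 0.2699] k=[74 71 69 55 9 4]
t=7: x=[73.9185 70.8813 68.6201 54.4293 10.4383 4.4352] k=[74 73 71 57 14 0]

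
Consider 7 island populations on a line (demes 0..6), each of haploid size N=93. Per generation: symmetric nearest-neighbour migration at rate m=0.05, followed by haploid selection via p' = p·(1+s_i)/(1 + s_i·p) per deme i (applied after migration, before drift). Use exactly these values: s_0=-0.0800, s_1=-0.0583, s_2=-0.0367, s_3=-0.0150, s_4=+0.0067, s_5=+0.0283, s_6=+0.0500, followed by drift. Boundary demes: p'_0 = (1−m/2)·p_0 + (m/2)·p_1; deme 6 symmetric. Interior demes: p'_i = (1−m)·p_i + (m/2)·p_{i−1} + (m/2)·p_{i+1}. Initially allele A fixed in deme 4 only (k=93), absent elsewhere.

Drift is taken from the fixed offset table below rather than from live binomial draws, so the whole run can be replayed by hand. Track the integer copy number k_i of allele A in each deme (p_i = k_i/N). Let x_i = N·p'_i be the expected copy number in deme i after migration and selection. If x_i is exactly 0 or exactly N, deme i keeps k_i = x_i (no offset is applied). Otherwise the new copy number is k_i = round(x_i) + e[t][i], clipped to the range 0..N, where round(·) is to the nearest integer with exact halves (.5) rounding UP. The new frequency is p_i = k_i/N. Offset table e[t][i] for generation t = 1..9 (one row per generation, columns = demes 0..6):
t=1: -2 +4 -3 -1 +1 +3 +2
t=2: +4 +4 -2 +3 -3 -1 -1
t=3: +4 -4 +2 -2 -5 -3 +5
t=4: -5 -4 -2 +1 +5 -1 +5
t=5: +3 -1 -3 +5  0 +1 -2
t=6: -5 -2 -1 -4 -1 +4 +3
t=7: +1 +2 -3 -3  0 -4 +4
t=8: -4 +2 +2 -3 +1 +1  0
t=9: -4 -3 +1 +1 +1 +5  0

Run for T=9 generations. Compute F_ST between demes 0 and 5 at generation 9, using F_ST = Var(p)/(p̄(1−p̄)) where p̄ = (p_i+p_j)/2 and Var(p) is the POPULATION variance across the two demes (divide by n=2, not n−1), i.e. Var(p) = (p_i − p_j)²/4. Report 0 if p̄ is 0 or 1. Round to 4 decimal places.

0.1411

t=0: k=[0 0 0 0 93 0 0]
t=1: x=[0.0000 0.0000 0.0000 2.2910 88.3794 2.3891 0.0000] k=[0 0 0 1 89 5 0]
t=2: x=[0.0000 0.0000 0.0241 3.1290 84.7503 7.1572 0.1312] k=[0 0 0 6 82 6 0]
t=3: x=[0.0000 0.0000 0.1445 7.6433 78.2829 7.9506 0.1575] k=[0 0 2 6 73 5 5]
t=4: x=[0.0000 0.0471 1.9764 7.4705 69.7417 6.8756 5.2359] k=[0 0 0 8 75 6 10]
t=5: x=[0.0000 0.0000 0.1927 9.3472 71.7098 8.0273 10.3400] k=[0 0 0 14 72 9 8]
t=6: x=[0.0000 0.0000 0.3372 14.9098 69.0938 10.8138 8.3901] k=[0 0 0 11 68 15 11]
t=7: x=[0.0000 0.0000 0.2649 11.9912 65.3798 16.6022 11.5859] k=[0 0 0 9 65 13 16]
t=8: x=[0.0000 0.0000 0.2168 10.0389 62.4372 14.7174 16.5793] k=[0 0 2 7 63 16 17]
t=9: x=[0.0000 0.0471 2.0005 8.1618 60.5662 17.5947 17.6626] k=[0 0 3 9 62 23 18]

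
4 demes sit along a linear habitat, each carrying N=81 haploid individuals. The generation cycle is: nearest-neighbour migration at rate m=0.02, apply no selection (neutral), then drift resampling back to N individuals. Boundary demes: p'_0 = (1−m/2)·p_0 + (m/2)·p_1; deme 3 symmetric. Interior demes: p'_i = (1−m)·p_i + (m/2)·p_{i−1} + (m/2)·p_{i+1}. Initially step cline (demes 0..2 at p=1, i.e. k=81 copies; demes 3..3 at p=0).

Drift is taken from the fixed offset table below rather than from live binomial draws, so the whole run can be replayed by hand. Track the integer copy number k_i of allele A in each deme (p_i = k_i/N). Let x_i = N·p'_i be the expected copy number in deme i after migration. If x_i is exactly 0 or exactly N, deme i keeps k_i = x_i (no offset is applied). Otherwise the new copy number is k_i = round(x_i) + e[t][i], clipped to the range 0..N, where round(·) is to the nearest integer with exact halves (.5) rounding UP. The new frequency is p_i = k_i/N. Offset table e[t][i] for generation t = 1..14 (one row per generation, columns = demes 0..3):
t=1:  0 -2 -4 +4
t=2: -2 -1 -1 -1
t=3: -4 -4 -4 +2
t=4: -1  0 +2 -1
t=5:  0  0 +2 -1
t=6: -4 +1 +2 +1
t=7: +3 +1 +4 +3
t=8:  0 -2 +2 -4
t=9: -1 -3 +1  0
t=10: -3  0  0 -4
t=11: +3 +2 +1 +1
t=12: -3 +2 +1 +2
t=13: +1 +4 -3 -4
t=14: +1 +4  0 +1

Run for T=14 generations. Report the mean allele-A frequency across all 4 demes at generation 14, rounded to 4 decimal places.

t=0: k=[81 81 81 0]
t=1: x=[81.0000 81.0000 80.1900 0.8100] k=[81 81 76 5]
t=2: x=[81.0000 80.9500 75.3400 5.7100] k=[81 80 74 5]
t=3: x=[80.9900 79.9500 73.3700 5.6900] k=[77 76 69 8]
t=4: x=[76.9900 75.9400 68.4600 8.6100] k=[76 76 70 8]
t=5: x=[76.0000 75.9400 69.4400 8.6200] k=[76 76 71 8]
t=6: x=[76.0000 75.9500 70.4200 8.6300] k=[72 77 72 10]
t=7: x=[72.0500 76.9000 71.4300 10.6200] k=[75 78 75 14]
t=8: x=[75.0300 77.9400 74.4200 14.6100] k=[75 76 76 11]
t=9: x=[75.0100 75.9900 75.3500 11.6500] k=[74 73 76 12]
t=10: x=[73.9900 73.0400 75.3300 12.6400] k=[71 73 75 9]
t=11: x=[71.0200 73.0000 74.3200 9.6600] k=[74 75 75 11]
t=12: x=[74.0100 74.9900 74.3600 11.6400] k=[71 77 75 14]
t=13: x=[71.0600 76.9200 74.4100 14.6100] k=[72 81 71 11]
t=14: x=[72.0900 80.8100 70.5000 11.6000] k=[73 81 71 13]

0.7346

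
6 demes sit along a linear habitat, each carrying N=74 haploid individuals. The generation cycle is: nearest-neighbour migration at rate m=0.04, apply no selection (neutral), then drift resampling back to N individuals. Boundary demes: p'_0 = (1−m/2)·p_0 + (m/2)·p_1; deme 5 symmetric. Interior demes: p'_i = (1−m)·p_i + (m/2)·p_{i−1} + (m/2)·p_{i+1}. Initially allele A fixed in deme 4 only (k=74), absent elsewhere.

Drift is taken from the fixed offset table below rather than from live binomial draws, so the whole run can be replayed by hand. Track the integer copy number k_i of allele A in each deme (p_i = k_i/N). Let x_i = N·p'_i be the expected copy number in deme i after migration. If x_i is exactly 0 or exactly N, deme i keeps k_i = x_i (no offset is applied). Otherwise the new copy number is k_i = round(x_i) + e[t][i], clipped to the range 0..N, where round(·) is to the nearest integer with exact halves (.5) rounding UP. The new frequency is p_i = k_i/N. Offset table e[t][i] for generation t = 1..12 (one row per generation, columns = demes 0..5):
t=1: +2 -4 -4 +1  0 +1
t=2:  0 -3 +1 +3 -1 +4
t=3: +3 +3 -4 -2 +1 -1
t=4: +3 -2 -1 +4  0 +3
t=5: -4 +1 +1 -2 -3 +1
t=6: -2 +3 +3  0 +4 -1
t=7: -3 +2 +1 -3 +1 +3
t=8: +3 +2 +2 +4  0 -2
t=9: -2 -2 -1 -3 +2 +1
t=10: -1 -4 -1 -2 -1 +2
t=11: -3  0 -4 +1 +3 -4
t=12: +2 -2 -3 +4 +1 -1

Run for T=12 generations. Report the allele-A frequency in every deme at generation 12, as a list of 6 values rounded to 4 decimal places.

[0.0270, 0.0135, 0.0000, 0.2297, 0.7432, 0.2432]

t=0: k=[0 0 0 0 74 0]
t=1: x=[0.0000 0.0000 0.0000 1.4800 71.0400 1.4800] k=[0 0 0 2 71 2]
t=2: x=[0.0000 0.0000 0.0400 3.3400 68.2400 3.3800] k=[0 0 1 6 67 7]
t=3: x=[0.0000 0.0200 1.0800 7.1200 64.5800 8.2000] k=[0 3 0 5 66 7]
t=4: x=[0.0600 2.8800 0.1600 6.1200 63.6000 8.1800] k=[3 1 0 10 64 11]
t=5: x=[2.9600 1.0200 0.2200 10.8800 61.8600 12.0600] k=[0 2 1 9 59 13]
t=6: x=[0.0400 1.9400 1.1800 9.8400 57.0800 13.9200] k=[0 5 4 10 61 13]
t=7: x=[0.1000 4.8800 4.1400 10.9000 59.0200 13.9600] k=[0 7 5 8 60 17]
t=8: x=[0.1400 6.8200 5.1000 8.9800 58.1000 17.8600] k=[3 9 7 13 58 16]
t=9: x=[3.1200 8.8400 7.1600 13.7800 56.2600 16.8400] k=[1 7 6 11 58 18]
t=10: x=[1.1200 6.8600 6.1200 11.8400 56.2600 18.8000] k=[0 3 5 10 55 21]
t=11: x=[0.0600 2.9800 5.0600 10.8000 53.4200 21.6800] k=[0 3 1 12 56 18]
t=12: x=[0.0600 2.9000 1.2600 12.6600 54.3600 18.7600] k=[2 1 0 17 55 18]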